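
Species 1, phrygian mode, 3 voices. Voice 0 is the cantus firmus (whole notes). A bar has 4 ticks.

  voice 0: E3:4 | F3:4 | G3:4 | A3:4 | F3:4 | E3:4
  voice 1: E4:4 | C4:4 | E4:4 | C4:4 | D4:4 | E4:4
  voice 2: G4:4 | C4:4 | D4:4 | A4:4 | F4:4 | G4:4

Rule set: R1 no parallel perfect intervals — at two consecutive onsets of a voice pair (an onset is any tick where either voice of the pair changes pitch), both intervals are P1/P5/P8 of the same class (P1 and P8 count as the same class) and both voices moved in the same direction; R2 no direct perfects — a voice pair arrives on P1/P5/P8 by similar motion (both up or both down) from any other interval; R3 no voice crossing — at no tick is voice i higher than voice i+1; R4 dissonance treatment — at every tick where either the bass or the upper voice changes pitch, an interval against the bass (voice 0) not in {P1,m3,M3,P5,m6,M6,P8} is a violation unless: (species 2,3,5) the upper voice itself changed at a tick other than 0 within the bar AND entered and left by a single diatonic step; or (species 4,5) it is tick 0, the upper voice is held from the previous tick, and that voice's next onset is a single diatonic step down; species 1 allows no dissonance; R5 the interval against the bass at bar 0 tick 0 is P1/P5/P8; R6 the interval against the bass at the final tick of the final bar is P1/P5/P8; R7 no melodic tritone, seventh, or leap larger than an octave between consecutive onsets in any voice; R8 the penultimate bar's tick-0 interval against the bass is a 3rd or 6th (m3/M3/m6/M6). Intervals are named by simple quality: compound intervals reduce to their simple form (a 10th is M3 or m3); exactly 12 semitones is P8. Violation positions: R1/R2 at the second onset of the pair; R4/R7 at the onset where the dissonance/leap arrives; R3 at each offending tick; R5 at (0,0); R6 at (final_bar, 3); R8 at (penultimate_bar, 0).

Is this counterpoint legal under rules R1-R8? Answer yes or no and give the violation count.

No (11 violations)

bar 0: v0=E3 v1=E4 v2=G4 (m3)
bar 1: v0=F3 v1=C4 v2=C4 (P5)
bar 2: v0=G3 v1=E4 v2=D4 (P5)
bar 3: v0=A3 v1=C4 v2=A4 (P8)
bar 4: v0=F3 v1=D4 v2=F4 (P8)
bar 5: v0=E3 v1=E4 v2=G4 (m3)
  R5 @ bar0.0: opens on m3
  R2 @ bar1.0: E4/G4 m3 -> C4/C4 P1 similar
  R1 @ bar2.0: F3/C4 P5 -> G3/D4 P5 similar
  R3 @ bar2.0: E4 above D4
  R3 @ bar2.1: E4 above D4
  R3 @ bar2.2: E4 above D4
  R3 @ bar2.3: E4 above D4
  R2 @ bar3.0: G3/D4 P5 -> A3/A4 P8 similar
  R1 @ bar4.0: A3/A4 P8 -> F3/F4 P8 similar
  R8 @ bar4.0: penult P8 not 3rd/6th
  R6 @ bar5.3: closes on m3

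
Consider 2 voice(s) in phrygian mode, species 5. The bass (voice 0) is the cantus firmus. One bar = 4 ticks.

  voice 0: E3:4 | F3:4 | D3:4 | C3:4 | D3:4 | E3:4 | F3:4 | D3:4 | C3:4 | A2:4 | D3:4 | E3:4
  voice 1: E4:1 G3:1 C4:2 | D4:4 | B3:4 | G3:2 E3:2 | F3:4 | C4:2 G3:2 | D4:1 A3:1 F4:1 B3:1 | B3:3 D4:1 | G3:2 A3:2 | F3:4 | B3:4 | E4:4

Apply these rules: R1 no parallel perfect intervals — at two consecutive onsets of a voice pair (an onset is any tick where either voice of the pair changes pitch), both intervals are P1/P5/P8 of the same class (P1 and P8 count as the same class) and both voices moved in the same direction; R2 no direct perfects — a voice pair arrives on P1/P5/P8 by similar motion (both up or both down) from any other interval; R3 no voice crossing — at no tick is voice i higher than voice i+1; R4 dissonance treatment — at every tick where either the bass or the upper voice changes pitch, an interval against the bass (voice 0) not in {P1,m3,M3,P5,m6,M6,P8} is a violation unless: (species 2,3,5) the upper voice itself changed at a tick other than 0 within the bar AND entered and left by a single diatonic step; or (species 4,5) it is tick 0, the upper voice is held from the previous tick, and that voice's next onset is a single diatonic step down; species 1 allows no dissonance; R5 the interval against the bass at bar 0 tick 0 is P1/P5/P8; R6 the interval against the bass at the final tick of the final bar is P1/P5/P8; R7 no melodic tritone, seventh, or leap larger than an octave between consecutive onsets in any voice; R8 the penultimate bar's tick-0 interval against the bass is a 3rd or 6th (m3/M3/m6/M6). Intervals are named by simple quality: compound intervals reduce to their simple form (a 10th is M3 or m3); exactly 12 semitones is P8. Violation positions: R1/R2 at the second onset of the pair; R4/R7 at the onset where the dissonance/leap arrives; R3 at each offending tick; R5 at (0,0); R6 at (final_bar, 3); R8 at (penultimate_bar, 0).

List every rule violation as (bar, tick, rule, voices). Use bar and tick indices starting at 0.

(3, 0, R2, (0, 1))
(6, 3, R4, (0, 1))
(6, 3, R7, (1,))
(8, 0, R2, (0, 1))
(10, 0, R7, (1,))
(11, 0, R2, (0, 1))

bar 0: v0=E3 v1=E4 downbeat P8
bar 1: v0=F3 v1=D4 downbeat M6
bar 2: v0=D3 v1=B3 downbeat M6
bar 3: v0=C3 v1=G3 downbeat P5
bar 4: v0=D3 v1=F3 downbeat m3
bar 5: v0=E3 v1=C4 downbeat m6
bar 6: v0=F3 v1=D4 downbeat M6
bar 7: v0=D3 v1=B3 downbeat M6
bar 8: v0=C3 v1=G3 downbeat P5
bar 9: v0=A2 v1=F3 downbeat m6
bar 10: v0=D3 v1=B3 downbeat M6
bar 11: v0=E3 v1=E4 downbeat P8
  -> R2 @ bar 3 tick 0 v(0, 1): D3/B3 M6 -> C3/G3 P5 similar
  -> R4 @ bar 6 tick 3 v(0, 1): F3/B3 TT untreated
  -> R7 @ bar 6 tick 3 v(1,): F4->B3 leap 6st
  -> R2 @ bar 8 tick 0 v(0, 1): D3/D4 P8 -> C3/G3 P5 similar
  -> R7 @ bar 10 tick 0 v(1,): F3->B3 leap 6st
  -> R2 @ bar 11 tick 0 v(0, 1): D3/B3 M6 -> E3/E4 P8 similar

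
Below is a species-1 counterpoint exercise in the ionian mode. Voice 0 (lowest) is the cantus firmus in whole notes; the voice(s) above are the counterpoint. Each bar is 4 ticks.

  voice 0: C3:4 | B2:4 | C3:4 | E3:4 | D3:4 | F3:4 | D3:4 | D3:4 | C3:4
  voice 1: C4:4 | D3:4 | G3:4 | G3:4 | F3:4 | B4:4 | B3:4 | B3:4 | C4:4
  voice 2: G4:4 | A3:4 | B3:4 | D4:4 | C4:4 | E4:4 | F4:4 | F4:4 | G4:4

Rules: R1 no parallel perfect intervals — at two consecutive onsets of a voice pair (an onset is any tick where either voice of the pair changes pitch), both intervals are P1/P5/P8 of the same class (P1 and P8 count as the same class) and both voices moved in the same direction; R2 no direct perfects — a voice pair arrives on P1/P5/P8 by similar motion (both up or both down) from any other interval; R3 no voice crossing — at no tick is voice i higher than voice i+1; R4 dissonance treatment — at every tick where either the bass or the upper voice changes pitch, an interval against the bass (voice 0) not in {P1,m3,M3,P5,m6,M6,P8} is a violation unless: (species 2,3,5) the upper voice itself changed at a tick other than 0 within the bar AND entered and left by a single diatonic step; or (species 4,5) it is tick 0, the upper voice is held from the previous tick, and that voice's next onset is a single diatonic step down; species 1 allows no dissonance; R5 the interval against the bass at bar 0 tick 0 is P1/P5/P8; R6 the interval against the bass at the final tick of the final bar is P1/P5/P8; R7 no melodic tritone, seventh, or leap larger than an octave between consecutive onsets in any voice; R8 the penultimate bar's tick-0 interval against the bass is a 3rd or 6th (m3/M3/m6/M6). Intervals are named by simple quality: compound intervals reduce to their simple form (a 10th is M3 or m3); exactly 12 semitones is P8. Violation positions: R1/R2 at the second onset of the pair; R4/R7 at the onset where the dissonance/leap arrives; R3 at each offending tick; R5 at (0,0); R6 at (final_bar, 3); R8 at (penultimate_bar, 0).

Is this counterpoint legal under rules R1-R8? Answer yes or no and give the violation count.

bar 0: v0=C3 v1=C4 v2=G4 (P5)
bar 1: v0=B2 v1=D3 v2=A3 (m7)
bar 2: v0=C3 v1=G3 v2=B3 (M7)
bar 3: v0=E3 v1=G3 v2=D4 (m7)
bar 4: v0=D3 v1=F3 v2=C4 (m7)
bar 5: v0=F3 v1=B4 v2=E4 (M7)
bar 6: v0=D3 v1=B3 v2=F4 (m3)
bar 7: v0=D3 v1=B3 v2=F4 (m3)
bar 8: v0=C3 v1=C4 v2=G4 (P5)
  R1 @ bar1.0: C4/G4 P5 -> D3/A3 P5 similar
  R4 @ bar1.0: B2/A3 m7 untreated
  R7 @ bar1.0: C4->D3 leap 10st
  R7 @ bar1.0: G4->A3 leap 10st
  R2 @ bar2.0: B2/D3 m3 -> C3/G3 P5 similar
  R4 @ bar2.0: C3/B3 M7 untreated
  R4 @ bar3.0: E3/D4 m7 untreated
  R1 @ bar4.0: G3/D4 P5 -> F3/C4 P5 similar
  R4 @ bar4.0: D3/C4 m7 untreated
  R1 @ bar5.0: F3/C4 P5 -> B4/E4 P5 similar
  R3 @ bar5.0: B4 above E4
  R4 @ bar5.0: F3/B4 TT untreated
  R4 @ bar5.0: F3/E4 M7 untreated
  R7 @ bar5.0: F3->B4 leap 18st
  R3 @ bar5.1: B4 above E4
  R3 @ bar5.2: B4 above E4
  R3 @ bar5.3: B4 above E4
  R2 @ bar8.0: B3/F4 TT -> C4/G4 P5 similar

No (18 violations)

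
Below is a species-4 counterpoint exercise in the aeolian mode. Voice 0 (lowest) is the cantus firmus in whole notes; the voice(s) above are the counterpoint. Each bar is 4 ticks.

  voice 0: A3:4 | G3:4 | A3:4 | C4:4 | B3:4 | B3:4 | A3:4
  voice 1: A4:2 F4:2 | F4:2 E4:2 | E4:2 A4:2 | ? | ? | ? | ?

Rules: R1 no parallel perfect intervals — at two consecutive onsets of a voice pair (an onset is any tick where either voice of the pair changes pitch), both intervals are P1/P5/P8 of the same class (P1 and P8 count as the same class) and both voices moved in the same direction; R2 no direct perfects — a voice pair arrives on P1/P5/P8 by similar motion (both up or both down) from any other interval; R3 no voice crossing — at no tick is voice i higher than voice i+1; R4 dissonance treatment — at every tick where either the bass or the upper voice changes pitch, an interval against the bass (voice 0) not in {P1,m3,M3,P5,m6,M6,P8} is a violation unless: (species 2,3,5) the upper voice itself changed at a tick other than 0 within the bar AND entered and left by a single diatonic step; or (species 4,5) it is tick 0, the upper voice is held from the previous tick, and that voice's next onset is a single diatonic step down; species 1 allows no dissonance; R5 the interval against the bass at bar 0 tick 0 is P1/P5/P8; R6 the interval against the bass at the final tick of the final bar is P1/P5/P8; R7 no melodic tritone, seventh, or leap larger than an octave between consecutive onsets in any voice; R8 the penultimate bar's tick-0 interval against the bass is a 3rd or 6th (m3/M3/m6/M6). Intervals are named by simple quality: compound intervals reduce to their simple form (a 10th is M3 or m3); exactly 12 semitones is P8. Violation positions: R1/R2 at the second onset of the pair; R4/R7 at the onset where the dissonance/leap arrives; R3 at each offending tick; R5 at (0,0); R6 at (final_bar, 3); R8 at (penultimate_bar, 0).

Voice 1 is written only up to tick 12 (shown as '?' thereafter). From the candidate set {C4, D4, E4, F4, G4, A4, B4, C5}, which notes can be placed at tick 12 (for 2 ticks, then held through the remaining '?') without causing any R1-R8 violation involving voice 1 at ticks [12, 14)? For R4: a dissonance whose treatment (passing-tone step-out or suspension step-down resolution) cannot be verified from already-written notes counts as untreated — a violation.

{A4, C4, E4, G4}

C4: legal
D4: violates R4
E4: legal
F4: violates R4
G4: legal
A4: legal
B4: violates R4
C5: violates R1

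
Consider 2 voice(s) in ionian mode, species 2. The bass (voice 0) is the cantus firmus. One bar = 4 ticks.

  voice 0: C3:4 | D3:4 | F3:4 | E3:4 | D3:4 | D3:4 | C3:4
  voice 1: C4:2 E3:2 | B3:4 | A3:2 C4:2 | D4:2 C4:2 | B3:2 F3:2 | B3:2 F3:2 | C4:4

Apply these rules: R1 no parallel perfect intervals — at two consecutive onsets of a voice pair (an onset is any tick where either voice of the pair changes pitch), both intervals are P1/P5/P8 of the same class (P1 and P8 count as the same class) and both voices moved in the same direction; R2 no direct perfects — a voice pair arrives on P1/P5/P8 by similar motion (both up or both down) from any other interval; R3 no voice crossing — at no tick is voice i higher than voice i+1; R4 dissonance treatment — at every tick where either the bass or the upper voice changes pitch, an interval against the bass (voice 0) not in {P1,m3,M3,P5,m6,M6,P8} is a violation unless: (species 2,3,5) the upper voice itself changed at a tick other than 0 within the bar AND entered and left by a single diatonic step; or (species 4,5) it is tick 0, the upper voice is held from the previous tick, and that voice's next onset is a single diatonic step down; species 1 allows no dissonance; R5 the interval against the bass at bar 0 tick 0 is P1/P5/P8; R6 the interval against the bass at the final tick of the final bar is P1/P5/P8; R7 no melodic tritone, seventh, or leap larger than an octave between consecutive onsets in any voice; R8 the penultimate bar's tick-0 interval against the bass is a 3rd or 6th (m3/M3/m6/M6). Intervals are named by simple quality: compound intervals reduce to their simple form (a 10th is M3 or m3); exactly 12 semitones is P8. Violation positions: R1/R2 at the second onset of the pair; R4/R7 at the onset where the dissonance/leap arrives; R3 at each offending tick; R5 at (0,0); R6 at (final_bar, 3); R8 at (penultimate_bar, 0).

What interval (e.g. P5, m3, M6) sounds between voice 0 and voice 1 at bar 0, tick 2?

M3

voice 0=C3 voice 1=E3 -> M3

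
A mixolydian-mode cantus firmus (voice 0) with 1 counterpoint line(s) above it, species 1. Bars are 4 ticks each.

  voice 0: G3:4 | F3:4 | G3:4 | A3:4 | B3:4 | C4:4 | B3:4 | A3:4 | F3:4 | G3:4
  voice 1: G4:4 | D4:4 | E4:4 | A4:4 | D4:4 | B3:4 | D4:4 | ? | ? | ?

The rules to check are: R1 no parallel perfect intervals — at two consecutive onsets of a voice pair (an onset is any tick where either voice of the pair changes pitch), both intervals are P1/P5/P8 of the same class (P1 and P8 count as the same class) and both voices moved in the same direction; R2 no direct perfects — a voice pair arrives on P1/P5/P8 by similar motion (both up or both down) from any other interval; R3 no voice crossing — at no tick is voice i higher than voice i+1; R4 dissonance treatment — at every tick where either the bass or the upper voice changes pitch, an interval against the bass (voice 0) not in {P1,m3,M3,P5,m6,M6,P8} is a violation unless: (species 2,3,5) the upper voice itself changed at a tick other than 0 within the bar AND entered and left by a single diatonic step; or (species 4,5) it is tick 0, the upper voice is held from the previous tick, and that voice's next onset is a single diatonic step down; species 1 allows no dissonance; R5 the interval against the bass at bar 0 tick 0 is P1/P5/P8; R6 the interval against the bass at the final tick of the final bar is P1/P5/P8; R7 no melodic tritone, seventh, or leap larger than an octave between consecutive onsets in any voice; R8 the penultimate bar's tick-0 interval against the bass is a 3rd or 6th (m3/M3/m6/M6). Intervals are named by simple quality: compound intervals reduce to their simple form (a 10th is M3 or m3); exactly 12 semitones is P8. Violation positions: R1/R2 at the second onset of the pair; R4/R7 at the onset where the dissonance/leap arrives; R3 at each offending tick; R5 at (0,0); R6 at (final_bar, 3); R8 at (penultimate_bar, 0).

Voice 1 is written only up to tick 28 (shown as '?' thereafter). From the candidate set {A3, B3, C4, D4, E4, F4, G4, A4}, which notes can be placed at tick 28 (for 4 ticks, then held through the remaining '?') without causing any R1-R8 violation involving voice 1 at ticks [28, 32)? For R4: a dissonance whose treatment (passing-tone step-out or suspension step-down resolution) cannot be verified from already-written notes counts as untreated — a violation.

{A4, C4, E4, F4}

A3: violates R2
B3: violates R4
C4: legal
D4: violates R4
E4: legal
F4: legal
G4: violates R4
A4: legal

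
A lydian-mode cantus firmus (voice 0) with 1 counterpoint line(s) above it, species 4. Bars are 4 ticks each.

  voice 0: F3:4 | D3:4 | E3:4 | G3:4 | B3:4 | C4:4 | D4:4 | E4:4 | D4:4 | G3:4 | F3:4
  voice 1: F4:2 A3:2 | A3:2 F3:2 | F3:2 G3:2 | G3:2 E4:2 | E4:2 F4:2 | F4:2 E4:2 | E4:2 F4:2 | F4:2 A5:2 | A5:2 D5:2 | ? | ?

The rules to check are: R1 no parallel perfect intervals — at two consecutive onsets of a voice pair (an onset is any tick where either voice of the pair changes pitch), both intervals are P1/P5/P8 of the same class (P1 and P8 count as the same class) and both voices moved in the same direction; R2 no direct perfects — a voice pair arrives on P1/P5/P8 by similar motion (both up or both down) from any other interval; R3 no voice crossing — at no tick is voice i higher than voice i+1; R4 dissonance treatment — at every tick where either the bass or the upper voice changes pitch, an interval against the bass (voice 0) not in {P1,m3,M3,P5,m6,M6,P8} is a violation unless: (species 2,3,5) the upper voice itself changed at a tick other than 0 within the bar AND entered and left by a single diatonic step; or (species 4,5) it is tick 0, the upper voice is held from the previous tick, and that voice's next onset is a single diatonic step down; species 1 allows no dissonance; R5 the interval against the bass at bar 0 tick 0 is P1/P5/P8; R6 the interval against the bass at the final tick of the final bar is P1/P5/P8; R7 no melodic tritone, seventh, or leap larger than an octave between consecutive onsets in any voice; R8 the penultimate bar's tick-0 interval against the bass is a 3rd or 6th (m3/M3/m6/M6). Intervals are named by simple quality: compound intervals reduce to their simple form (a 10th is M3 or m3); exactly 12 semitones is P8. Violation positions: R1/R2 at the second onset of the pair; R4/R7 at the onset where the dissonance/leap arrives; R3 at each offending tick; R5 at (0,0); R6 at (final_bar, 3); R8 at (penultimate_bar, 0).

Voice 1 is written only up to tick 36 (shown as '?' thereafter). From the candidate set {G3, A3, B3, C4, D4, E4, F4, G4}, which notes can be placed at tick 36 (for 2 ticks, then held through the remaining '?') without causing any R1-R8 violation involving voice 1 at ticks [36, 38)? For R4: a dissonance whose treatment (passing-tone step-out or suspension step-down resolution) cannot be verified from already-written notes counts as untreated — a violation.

{}

G3: violates R1,R7,R8
A3: violates R4,R7,R8
B3: violates R7
C4: violates R4,R7,R8
D4: violates R2,R8
E4: violates R7
F4: violates R4,R8
G4: violates R1,R8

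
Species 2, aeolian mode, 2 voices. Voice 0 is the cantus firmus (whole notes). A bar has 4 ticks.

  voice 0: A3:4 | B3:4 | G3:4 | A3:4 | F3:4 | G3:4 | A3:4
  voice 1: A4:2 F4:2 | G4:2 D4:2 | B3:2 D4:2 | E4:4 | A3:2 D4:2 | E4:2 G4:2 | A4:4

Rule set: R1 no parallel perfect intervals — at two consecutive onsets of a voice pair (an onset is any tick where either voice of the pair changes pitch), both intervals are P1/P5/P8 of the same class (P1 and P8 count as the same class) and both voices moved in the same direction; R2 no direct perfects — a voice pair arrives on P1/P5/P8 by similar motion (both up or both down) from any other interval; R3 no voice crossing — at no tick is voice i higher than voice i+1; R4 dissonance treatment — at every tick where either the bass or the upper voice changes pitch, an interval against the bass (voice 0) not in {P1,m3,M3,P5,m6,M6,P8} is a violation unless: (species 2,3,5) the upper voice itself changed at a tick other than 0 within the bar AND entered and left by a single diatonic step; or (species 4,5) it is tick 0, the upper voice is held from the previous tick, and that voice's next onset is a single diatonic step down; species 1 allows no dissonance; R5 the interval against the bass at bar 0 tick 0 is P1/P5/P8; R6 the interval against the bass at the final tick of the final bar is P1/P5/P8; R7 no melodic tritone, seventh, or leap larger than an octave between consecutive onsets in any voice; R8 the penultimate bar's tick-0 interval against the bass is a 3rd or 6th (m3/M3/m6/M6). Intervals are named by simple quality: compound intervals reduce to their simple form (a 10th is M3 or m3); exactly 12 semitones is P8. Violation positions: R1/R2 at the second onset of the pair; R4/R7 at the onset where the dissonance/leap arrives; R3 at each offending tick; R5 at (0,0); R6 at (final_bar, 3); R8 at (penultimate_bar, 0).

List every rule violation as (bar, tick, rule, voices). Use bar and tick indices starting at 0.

bar 0: v0=A3 v1=A4 downbeat P8
bar 1: v0=B3 v1=G4 downbeat m6
bar 2: v0=G3 v1=B3 downbeat M3
bar 3: v0=A3 v1=E4 downbeat P5
bar 4: v0=F3 v1=A3 downbeat M3
bar 5: v0=G3 v1=E4 downbeat M6
bar 6: v0=A3 v1=A4 downbeat P8
  -> R1 @ bar 3 tick 0 v(0, 1): G3/D4 P5 -> A3/E4 P5 similar
  -> R1 @ bar 6 tick 0 v(0, 1): G3/G4 P8 -> A3/A4 P8 similar

(3, 0, R1, (0, 1))
(6, 0, R1, (0, 1))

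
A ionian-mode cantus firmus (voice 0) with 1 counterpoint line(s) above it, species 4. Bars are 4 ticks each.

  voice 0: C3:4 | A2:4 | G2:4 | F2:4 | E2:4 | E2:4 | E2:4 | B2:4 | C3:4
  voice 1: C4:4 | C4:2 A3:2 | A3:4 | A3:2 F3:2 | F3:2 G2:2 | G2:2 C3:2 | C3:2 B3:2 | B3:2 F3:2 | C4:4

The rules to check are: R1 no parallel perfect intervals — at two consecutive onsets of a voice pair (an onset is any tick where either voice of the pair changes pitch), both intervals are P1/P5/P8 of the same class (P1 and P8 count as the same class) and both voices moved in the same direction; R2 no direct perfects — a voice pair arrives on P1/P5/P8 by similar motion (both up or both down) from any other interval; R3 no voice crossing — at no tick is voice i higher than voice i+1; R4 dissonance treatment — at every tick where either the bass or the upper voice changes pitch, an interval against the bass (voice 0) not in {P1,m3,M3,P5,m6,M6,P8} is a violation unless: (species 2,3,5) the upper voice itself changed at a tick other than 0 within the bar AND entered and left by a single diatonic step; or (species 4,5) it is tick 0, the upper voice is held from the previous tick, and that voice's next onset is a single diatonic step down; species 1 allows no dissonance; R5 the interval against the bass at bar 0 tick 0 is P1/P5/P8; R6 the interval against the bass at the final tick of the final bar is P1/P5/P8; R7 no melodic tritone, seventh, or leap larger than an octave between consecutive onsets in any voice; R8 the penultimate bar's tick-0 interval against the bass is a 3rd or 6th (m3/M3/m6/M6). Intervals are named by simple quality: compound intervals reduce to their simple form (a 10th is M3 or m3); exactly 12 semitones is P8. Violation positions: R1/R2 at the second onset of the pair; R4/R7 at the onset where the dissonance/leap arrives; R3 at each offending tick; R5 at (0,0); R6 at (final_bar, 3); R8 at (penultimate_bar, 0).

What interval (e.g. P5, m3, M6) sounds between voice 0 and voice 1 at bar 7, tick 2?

voice 0=B2 voice 1=F3 -> TT

TT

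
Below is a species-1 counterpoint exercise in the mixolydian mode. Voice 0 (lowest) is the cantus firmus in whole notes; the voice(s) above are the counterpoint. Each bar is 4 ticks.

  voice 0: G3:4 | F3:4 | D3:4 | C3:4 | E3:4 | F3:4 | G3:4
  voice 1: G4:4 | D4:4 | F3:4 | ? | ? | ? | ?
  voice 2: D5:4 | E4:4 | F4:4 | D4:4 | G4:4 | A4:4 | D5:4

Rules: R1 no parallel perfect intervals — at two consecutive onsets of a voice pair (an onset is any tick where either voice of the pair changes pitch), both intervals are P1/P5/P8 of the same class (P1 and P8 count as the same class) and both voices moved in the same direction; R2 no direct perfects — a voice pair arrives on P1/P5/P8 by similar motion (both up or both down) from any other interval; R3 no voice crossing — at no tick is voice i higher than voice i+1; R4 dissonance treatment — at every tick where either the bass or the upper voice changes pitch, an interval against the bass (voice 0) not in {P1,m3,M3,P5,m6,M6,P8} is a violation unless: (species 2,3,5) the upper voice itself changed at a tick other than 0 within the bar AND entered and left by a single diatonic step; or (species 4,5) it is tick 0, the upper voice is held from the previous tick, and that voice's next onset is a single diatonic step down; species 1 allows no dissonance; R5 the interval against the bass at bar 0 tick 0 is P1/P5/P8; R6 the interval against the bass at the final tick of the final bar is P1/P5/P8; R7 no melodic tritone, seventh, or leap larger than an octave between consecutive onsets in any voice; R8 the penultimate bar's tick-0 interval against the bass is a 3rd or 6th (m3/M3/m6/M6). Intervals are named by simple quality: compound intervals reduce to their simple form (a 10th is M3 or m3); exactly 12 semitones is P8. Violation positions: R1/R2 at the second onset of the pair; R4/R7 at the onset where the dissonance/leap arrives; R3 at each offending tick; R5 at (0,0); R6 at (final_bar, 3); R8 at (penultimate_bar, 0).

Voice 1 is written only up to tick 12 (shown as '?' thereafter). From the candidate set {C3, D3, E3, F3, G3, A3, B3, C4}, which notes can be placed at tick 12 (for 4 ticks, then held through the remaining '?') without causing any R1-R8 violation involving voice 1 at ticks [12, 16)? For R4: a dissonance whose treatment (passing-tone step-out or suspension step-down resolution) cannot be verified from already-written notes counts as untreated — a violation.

{A3, C4, E3, G3}

C3: violates R2
D3: violates R1,R4
E3: legal
F3: violates R4
G3: legal
A3: legal
B3: violates R4,R7
C4: legal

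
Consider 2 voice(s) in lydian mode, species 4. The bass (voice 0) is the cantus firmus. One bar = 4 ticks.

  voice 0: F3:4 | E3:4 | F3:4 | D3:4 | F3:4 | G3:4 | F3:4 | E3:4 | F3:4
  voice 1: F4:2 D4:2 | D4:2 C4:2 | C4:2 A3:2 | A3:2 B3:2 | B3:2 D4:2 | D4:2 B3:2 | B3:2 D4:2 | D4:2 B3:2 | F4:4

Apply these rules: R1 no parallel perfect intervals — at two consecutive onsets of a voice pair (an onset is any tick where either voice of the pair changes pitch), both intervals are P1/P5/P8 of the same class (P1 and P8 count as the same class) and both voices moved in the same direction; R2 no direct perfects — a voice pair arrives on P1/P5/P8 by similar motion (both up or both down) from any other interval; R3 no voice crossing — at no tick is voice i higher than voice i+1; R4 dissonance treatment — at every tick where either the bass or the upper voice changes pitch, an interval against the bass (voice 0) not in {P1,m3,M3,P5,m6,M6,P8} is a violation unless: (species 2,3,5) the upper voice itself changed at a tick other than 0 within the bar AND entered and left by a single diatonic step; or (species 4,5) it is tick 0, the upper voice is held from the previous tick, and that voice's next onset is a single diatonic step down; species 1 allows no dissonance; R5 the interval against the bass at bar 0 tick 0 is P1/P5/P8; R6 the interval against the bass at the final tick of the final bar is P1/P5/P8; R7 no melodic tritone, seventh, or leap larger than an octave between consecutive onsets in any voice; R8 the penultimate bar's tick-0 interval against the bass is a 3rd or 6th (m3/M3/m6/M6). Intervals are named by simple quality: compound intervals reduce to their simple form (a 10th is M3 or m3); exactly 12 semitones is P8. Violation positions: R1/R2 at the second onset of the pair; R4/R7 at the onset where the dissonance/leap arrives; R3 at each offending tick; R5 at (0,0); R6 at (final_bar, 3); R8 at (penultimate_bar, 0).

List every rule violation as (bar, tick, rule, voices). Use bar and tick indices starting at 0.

(4, 0, R4, (0, 1))
(6, 0, R4, (0, 1))
(7, 0, R4, (0, 1))
(7, 0, R8, (0, 1))
(8, 0, R2, (0, 1))
(8, 0, R7, (1,))

bar 0: v0=F3 v1=F4 downbeat P8
bar 1: v0=E3 v1=D4 downbeat m7
bar 2: v0=F3 v1=C4 downbeat P5
bar 3: v0=D3 v1=A3 downbeat P5
bar 4: v0=F3 v1=B3 downbeat TT
bar 5: v0=G3 v1=D4 downbeat P5
bar 6: v0=F3 v1=B3 downbeat TT
bar 7: v0=E3 v1=D4 downbeat m7
bar 8: v0=F3 v1=F4 downbeat P8
  -> R4 @ bar 4 tick 0 v(0, 1): F3/B3 TT untreated
  -> R4 @ bar 6 tick 0 v(0, 1): F3/B3 TT untreated
  -> R4 @ bar 7 tick 0 v(0, 1): E3/D4 m7 untreated
  -> R8 @ bar 7 tick 0 v(0, 1): penult m7 not 3rd/6th
  -> R2 @ bar 8 tick 0 v(0, 1): E3/B3 P5 -> F3/F4 P8 similar
  -> R7 @ bar 8 tick 0 v(1,): B3->F4 leap 6st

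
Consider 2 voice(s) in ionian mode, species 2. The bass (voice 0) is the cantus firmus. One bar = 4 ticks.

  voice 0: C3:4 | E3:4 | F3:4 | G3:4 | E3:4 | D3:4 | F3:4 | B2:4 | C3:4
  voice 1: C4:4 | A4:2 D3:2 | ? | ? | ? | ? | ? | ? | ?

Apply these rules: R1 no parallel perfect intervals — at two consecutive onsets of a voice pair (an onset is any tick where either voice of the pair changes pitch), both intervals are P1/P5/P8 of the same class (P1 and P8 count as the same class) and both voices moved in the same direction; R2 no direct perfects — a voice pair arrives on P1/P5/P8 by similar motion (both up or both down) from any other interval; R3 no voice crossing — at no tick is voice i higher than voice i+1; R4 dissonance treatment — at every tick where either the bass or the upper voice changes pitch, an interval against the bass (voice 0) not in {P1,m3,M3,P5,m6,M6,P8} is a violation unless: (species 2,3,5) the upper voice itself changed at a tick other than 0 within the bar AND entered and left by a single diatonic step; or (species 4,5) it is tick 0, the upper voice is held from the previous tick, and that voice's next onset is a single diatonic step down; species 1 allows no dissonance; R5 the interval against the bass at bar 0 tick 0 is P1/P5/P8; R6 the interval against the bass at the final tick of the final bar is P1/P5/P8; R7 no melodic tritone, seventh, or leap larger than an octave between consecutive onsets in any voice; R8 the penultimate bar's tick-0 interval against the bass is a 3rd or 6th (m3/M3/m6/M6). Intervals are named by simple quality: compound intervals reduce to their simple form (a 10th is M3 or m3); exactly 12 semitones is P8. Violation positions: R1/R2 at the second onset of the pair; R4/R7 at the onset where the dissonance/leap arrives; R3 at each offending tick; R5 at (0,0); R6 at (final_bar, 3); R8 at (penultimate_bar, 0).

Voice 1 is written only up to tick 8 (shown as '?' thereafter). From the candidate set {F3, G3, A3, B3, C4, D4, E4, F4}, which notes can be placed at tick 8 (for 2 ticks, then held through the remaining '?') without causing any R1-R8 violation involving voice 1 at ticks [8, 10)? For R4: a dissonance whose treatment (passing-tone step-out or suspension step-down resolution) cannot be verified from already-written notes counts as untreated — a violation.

F3: violates R2
G3: violates R4
A3: legal
B3: violates R4
C4: violates R2,R7
D4: legal
E4: violates R4,R7
F4: violates R2,R7

{A3, D4}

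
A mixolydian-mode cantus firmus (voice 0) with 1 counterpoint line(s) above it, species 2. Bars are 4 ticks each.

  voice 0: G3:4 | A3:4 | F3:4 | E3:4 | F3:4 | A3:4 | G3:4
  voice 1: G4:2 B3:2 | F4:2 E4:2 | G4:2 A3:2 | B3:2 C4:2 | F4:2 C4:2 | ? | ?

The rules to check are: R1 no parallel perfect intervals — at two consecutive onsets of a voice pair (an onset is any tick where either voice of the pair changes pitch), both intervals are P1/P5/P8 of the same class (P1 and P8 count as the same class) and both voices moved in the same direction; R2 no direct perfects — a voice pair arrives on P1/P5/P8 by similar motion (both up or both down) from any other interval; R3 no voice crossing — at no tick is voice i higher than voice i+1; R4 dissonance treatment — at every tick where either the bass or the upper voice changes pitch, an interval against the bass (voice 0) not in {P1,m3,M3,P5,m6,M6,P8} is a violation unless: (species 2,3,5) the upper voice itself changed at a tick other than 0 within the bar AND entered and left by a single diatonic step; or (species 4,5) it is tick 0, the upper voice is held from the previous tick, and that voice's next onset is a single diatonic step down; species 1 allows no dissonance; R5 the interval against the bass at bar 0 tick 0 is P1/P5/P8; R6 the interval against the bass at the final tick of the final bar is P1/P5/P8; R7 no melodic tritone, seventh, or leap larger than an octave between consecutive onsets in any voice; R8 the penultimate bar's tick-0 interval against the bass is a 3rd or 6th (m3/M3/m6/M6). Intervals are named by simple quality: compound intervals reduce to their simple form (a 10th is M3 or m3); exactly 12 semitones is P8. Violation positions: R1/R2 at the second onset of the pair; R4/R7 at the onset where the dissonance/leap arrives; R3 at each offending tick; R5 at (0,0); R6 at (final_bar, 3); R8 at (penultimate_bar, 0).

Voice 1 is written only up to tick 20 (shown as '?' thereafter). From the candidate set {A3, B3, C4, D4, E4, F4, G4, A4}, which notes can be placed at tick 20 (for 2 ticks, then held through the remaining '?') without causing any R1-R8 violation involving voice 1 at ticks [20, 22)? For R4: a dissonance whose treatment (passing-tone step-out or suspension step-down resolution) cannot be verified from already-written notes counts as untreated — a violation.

{C4, F4}

A3: violates R8
B3: violates R4,R8
C4: legal
D4: violates R4,R8
E4: violates R1,R8
F4: legal
G4: violates R4,R8
A4: violates R2,R8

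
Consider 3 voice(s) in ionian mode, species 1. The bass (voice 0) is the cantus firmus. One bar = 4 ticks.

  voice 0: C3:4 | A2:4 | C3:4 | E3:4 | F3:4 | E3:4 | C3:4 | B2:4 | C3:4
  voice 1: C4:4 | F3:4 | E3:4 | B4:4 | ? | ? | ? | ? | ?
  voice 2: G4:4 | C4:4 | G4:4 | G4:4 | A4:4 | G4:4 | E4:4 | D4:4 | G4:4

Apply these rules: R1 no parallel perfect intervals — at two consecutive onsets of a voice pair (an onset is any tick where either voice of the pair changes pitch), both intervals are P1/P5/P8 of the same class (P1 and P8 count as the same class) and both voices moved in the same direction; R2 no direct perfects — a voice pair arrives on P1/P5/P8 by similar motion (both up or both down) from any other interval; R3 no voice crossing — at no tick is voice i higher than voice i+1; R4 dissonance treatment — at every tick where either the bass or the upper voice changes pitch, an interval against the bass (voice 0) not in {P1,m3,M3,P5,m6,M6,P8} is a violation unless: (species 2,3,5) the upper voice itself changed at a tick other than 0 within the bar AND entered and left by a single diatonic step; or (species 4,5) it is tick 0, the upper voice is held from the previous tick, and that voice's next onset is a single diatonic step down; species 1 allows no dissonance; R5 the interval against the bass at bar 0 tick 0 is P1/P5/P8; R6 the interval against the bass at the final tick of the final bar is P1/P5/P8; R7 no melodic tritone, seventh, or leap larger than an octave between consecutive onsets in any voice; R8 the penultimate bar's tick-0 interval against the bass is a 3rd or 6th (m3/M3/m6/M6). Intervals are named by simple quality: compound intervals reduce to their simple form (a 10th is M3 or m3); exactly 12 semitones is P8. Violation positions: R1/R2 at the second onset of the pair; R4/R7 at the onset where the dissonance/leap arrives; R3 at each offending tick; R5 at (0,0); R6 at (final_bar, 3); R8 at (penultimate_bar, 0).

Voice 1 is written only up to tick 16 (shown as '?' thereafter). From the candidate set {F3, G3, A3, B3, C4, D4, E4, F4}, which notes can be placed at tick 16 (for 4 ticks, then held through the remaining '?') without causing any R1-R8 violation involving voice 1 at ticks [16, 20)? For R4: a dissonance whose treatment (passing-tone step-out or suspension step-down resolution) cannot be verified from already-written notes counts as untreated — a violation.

F3: violates R7
G3: violates R4,R7
A3: violates R7
B3: violates R4
C4: violates R7
D4: legal
E4: violates R4
F4: violates R7

{D4}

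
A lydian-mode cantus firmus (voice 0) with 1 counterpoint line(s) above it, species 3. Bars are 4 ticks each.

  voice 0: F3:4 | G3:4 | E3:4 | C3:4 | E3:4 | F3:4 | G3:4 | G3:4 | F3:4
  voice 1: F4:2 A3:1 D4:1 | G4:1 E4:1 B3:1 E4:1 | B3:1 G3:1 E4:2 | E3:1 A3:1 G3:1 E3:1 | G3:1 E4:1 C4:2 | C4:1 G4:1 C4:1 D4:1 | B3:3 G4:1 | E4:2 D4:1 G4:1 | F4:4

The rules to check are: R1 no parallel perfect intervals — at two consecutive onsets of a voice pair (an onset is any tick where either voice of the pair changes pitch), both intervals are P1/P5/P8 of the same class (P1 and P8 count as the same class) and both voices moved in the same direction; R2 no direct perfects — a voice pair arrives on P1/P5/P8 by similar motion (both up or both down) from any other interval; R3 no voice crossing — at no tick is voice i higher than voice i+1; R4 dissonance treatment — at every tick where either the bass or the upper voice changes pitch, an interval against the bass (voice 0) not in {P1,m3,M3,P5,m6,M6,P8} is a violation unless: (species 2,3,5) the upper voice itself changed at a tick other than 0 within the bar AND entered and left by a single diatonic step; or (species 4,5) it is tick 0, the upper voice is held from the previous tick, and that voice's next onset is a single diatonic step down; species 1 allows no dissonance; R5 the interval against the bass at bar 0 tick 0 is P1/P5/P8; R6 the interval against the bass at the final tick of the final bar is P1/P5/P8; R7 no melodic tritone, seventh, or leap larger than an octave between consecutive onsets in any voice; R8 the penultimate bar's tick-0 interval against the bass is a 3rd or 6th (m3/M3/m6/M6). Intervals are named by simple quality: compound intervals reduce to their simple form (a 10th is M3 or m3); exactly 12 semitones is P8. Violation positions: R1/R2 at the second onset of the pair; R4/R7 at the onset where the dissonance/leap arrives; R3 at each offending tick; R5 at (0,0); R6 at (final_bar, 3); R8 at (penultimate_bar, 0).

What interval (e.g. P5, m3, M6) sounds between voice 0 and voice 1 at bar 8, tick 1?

voice 0=F3 voice 1=F4 -> P8

P8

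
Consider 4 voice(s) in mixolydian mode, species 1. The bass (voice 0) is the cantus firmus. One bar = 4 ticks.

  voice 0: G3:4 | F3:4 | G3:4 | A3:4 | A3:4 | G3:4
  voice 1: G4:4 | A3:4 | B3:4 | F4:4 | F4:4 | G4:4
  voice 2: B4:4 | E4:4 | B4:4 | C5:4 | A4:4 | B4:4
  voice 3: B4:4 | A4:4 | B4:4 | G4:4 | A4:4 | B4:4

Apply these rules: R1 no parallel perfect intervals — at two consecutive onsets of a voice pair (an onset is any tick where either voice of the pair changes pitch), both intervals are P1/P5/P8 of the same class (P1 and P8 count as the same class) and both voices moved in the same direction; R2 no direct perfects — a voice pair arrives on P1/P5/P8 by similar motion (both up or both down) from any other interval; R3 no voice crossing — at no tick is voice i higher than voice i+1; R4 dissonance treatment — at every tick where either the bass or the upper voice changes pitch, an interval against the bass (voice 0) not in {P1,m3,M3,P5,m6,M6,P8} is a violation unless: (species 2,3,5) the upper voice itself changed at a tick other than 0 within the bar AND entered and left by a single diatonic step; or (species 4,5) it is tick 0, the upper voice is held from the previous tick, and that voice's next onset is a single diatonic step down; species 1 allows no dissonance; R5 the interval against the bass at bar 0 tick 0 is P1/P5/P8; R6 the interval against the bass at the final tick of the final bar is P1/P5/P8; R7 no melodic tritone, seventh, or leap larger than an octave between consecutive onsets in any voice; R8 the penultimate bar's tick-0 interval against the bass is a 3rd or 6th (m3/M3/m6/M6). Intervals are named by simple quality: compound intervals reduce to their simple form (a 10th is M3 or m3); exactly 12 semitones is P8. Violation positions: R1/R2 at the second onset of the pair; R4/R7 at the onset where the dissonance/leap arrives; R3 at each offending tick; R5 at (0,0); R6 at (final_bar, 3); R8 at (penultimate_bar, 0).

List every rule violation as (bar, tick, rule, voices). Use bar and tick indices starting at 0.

(0, 0, R5, (0, 2))
(0, 0, R5, (0, 3))
(1, 0, R2, (1, 2))
(1, 0, R2, (1, 3))
(1, 0, R4, (0, 2))
(1, 0, R7, (1,))
(2, 0, R1, (1, 3))
(2, 0, R2, (1, 2))
(2, 0, R2, (2, 3))
(3, 0, R2, (1, 2))
(3, 0, R3, (2, 3))
(3, 0, R4, (0, 3))
(3, 0, R7, (1,))
(3, 1, R3, (2, 3))
(3, 2, R3, (2, 3))
(3, 3, R3, (2, 3))
(4, 0, R8, (0, 2))
(4, 0, R8, (0, 3))
(5, 0, R1, (2, 3))
(5, 3, R6, (0, 2))
(5, 3, R6, (0, 3))

bar 0: v0=G3 v1=G4 v2=B4 v3=B4 downbeat M3
bar 1: v0=F3 v1=A3 v2=E4 v3=A4 downbeat M3
bar 2: v0=G3 v1=B3 v2=B4 v3=B4 downbeat M3
bar 3: v0=A3 v1=F4 v2=C5 v3=G4 downbeat m7
bar 4: v0=A3 v1=F4 v2=A4 v3=A4 downbeat P8
bar 5: v0=G3 v1=G4 v2=B4 v3=B4 downbeat M3
  -> R5 @ bar 0 tick 0 v(0, 2): opens on M3
  -> R5 @ bar 0 tick 0 v(0, 3): opens on M3
  -> R2 @ bar 1 tick 0 v(1, 2): G4/B4 M3 -> A3/E4 P5 similar
  -> R2 @ bar 1 tick 0 v(1, 3): G4/B4 M3 -> A3/A4 P8 similar
  -> R4 @ bar 1 tick 0 v(0, 2): F3/E4 M7 untreated
  -> R7 @ bar 1 tick 0 v(1,): G4->A3 leap 10st
  -> R1 @ bar 2 tick 0 v(1, 3): A3/A4 P8 -> B3/B4 P8 similar
  -> R2 @ bar 2 tick 0 v(1, 2): A3/E4 P5 -> B3/B4 P8 similar
  -> R2 @ bar 2 tick 0 v(2, 3): E4/A4 P4 -> B4/B4 P1 similar
  -> R2 @ bar 3 tick 0 v(1, 2): B3/B4 P8 -> F4/C5 P5 similar
  -> R3 @ bar 3 tick 0 v(2, 3): C5 above G4
  -> R4 @ bar 3 tick 0 v(0, 3): A3/G4 m7 untreated
  -> R7 @ bar 3 tick 0 v(1,): B3->F4 leap 6st
  -> R3 @ bar 3 tick 1 v(2, 3): C5 above G4
  -> R3 @ bar 3 tick 2 v(2, 3): C5 above G4
  -> R3 @ bar 3 tick 3 v(2, 3): C5 above G4
  -> R8 @ bar 4 tick 0 v(0, 2): penult P8 not 3rd/6th
  -> R8 @ bar 4 tick 0 v(0, 3): penult P8 not 3rd/6th
  -> R1 @ bar 5 tick 0 v(2, 3): A4/A4 P1 -> B4/B4 P1 similar
  -> R6 @ bar 5 tick 3 v(0, 2): closes on M3
  -> R6 @ bar 5 tick 3 v(0, 3): closes on M3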